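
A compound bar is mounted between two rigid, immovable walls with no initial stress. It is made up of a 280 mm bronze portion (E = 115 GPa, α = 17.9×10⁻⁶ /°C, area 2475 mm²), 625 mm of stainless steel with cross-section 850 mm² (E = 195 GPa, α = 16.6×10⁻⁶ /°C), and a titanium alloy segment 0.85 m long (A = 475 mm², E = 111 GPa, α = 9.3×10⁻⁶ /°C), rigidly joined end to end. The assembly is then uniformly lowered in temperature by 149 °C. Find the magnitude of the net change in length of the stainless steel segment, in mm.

|ΔL| ≈ 0.919 mm

With the walls removed the bar would change length by δ_free = Σ αᵢΔT Lᵢ = 17.9×10⁻⁶×149×280 + 16.6×10⁻⁶×149×625 + 9.3×10⁻⁶×149×850 = 3.471 mm.
The rigid supports impose zero overall length change; the single axial force P common to all segments must satisfy P Σ Lᵢ/(AᵢEᵢ) = δ_free.
Σ Lᵢ/(AᵢEᵢ) = 280/(2475×115×10³) + 625/(850×195×10³) + 850/(475×111×10³) = 2.088×10⁻⁵ mm/N.
Hence P = δ_free / Σ(L/AE) = 3.471/2.088×10⁻⁵ = 166.2 kN (tensile).
For the stainless steel segment, free thermal change = 16.6×10⁻⁶×149×625 = 1.546 mm and elastic change from P = 166200×625/(850×195×10³) = 0.6269 mm; these oppose, so the net change is 0.919 mm (segment shortens).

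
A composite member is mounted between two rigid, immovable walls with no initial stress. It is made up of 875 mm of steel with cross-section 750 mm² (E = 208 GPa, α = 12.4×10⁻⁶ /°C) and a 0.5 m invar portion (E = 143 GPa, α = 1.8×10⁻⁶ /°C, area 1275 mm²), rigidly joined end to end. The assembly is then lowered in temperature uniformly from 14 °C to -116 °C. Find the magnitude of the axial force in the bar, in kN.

Free thermal contraction of the whole bar: Σ αᵢΔT Lᵢ = 12.4×10⁻⁶×130×875 + 1.8×10⁻⁶×130×500 = 1.527 mm.
The walls prevent any net length change, so an axial force P (same in every segment) develops. Compatibility: P · Σ Lᵢ/(AᵢEᵢ) = δ_free.
The series flexibility is Σ Lᵢ/(AᵢEᵢ) = 875/(750×208×10³) + 500/(1275×143×10³) = 8.351×10⁻⁶ mm/N.
P = 1.527 / 8.351×10⁻⁶ = 182900 N = 182.9 kN, tensile.

P ≈ 183 kN (tensile)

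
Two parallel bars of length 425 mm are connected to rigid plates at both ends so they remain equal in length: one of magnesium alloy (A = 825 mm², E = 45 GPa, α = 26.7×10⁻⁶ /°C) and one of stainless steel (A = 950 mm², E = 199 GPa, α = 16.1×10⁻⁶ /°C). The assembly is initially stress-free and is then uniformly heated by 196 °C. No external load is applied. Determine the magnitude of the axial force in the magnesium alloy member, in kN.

P ≈ 64.5 kN (compressive in the magnesium alloy)

Equilibrium of a rigid end plate with no external load gives equal and opposite internal forces ±P in the two members. Since α_{magnesium alloy} > α_{stainless steel}, heating drives the magnesium alloy into compression and the stainless steel into tension.
Compatibility of the two members (thermal + elastic change equal): (α₁ − α₂)ΔT = P·[1/(A₁E₁) + 1/(A₂E₂)].
|α₁ − α₂|·ΔT = 10.6×10⁻⁶ × 196 = 0.002078.
1/(A₁E₁) + 1/(A₂E₂) = 1/(825×45×10³) + 1/(950×199×10³) = 3.223×10⁻⁸ N⁻¹.
So P = 0.002078 / 3.223×10⁻⁸ = 64.47 kN.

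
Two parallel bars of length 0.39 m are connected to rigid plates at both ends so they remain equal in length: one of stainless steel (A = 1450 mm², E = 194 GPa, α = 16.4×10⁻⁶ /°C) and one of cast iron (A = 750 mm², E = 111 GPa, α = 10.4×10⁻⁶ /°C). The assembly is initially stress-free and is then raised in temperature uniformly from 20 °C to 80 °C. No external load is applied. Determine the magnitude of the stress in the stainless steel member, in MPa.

The stainless steel has the larger α, so on heating it would change length more than the cast iron if both were free. The rigid plates force a common final length, so the stainless steel is put into compression and the cast iron into tension, with equal and opposite forces P (no external load).
Compatibility of the two members (thermal + elastic change equal): (α₁ − α₂)ΔT = P·[1/(A₁E₁) + 1/(A₂E₂)].
|α₁ − α₂|·ΔT = 6×10⁻⁶ × 60 = 0.00036.
1/(A₁E₁) + 1/(A₂E₂) = 1/(1450×194×10³) + 1/(750×111×10³) = 1.557×10⁻⁸ N⁻¹.
P = 0.00036 / 1.557×10⁻⁸ = 23130 N = 23.13 kN.
σ_{stainless steel} = P/A₁ = 23130/1450 = 15.95 MPa, compressive.

σ ≈ 15.9 MPa (compressive)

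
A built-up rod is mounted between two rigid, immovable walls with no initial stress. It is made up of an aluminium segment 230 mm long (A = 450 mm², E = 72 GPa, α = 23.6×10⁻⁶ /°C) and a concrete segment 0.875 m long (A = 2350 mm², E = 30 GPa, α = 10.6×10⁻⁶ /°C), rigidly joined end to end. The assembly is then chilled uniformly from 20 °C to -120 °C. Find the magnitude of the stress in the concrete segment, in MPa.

Free thermal contraction of the whole bar: Σ αᵢΔT Lᵢ = 23.6×10⁻⁶×140×230 + 10.6×10⁻⁶×140×875 = 2.058 mm.
Since the ends are fixed, an axial force P builds up, equal in every segment, with P · Σ Lᵢ/(AᵢEᵢ) = δ_free.
Σ Lᵢ/(AᵢEᵢ) = 230/(450×72×10³) + 875/(2350×30×10³) = 1.951×10⁻⁵ mm/N.
P = 2.058 / 1.951×10⁻⁵ = 105500 N = 105.5 kN, tensile.
σ_{concrete} = P / A = 105500 / 2350 = 44.9 MPa.

σ ≈ 44.9 MPa (tensile)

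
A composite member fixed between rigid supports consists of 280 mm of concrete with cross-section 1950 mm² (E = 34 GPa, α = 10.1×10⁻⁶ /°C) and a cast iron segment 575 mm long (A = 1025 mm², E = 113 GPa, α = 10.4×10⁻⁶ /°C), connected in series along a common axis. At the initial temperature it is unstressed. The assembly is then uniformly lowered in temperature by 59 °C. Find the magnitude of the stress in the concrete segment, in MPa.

σ ≈ 29 MPa (tensile)

With the walls removed the bar would change length by δ_free = Σ αᵢΔT Lᵢ = 10.1×10⁻⁶×59×280 + 10.4×10⁻⁶×59×575 = 0.5197 mm.
The walls prevent any net length change, so an axial force P (same in every segment) develops. Compatibility: P · Σ Lᵢ/(AᵢEᵢ) = δ_free.
The series flexibility is Σ Lᵢ/(AᵢEᵢ) = 280/(1950×34×10³) + 575/(1025×113×10³) = 9.188×10⁻⁶ mm/N.
Hence P = δ_free / Σ(L/AE) = 0.5197/9.188×10⁻⁶ = 56.56 kN (tensile).
σ_{concrete} = P / A = 56560 / 1950 = 29.01 MPa.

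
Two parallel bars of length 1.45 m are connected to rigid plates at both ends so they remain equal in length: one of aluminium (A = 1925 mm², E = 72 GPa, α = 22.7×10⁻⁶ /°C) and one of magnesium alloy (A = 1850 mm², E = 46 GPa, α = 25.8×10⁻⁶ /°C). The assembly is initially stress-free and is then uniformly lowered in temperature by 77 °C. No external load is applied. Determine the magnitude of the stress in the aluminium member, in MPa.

σ ≈ 6.54 MPa (compressive)

Equilibrium of a rigid end plate with no external load gives equal and opposite internal forces ±P in the two members. Since α_{magnesium alloy} > α_{aluminium}, cooling drives the magnesium alloy into tension and the aluminium into compression.
Setting the final lengths equal and cancelling L: (α₁ − α₂)ΔT = P/(A₁E₁) + P/(A₂E₂).
|α₁ − α₂|·ΔT = 3.1×10⁻⁶ × 77 = 0.0002387.
1/(A₁E₁) + 1/(A₂E₂) = 1/(1925×72×10³) + 1/(1850×46×10³) = 1.897×10⁻⁸ N⁻¹.
P = 0.0002387 / 1.897×10⁻⁸ = 12590 N = 12.59 kN.
σ_{aluminium} = P/A₁ = 12590/1925 = 6.538 MPa, compressive.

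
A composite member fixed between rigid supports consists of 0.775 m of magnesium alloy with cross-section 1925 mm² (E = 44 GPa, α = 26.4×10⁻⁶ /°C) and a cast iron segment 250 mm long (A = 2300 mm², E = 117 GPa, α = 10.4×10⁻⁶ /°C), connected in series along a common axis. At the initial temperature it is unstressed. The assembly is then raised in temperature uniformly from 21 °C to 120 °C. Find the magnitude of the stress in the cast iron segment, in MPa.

σ ≈ 98.5 MPa (compressive)

Free thermal expansion of the whole bar: Σ αᵢΔT Lᵢ = 26.4×10⁻⁶×99×775 + 10.4×10⁻⁶×99×250 = 2.283 mm.
The rigid supports impose zero overall length change; the single axial force P common to all segments must satisfy P Σ Lᵢ/(AᵢEᵢ) = δ_free.
The series flexibility is Σ Lᵢ/(AᵢEᵢ) = 775/(1925×44×10³) + 250/(2300×117×10³) = 1.008×10⁻⁵ mm/N.
So P = 2.283 / 1.008×10⁻⁵ = 226.5 kN, compressive.
σ_{cast iron} = P / A = 226500 / 2300 = 98.48 MPa.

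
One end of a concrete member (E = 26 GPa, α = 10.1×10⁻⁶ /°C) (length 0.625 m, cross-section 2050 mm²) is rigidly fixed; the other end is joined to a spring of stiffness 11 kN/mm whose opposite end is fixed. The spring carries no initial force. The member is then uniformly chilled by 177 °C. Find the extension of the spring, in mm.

Free thermal contraction: δ_free = αΔT L = 10.1×10⁻⁶ × 177 × 625 = 1.117 mm.
Let P be the tensile force in the spring. The member extends elastically by PL/(AE) and the spring stretches by P/k; together these equal δ_free.
P [ L/(AE) + 1/k ] = δ_free → P [ 625/(2050×26×10³) + 1/(11×10³) ] = 1.117.
P = 1.117 / 0.0001026 = 10890 N.
Spring extension = P/k = 10890/(11×10³) = 0.9897 mm.

δ ≈ 0.99 mm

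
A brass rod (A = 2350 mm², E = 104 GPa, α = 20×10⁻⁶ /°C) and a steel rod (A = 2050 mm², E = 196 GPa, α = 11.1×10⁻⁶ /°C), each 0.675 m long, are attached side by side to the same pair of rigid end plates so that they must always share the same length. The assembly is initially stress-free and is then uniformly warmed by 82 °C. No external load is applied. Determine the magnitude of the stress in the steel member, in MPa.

σ ≈ 54.1 MPa (tensile)

Equilibrium of a rigid end plate with no external load gives equal and opposite internal forces ±P in the two members. Since α_{brass} > α_{steel}, heating drives the brass into compression and the steel into tension.
Setting the final lengths equal and cancelling L: (α₁ − α₂)ΔT = P/(A₁E₁) + P/(A₂E₂).
|α₁ − α₂|·ΔT = 8.9×10⁻⁶ × 82 = 0.0007298.
1/(A₁E₁) + 1/(A₂E₂) = 1/(2350×104×10³) + 1/(2050×196×10³) = 6.58×10⁻⁹ N⁻¹.
So P = 0.0007298 / 6.58×10⁻⁹ = 110.9 kN.
σ_{steel} = P/A₂ = 110900/2050 = 54.1 MPa, tensile.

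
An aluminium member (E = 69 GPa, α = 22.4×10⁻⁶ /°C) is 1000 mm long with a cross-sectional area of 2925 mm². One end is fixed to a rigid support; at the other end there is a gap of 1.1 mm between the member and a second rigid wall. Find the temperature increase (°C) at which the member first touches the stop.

Contact occurs when the free expansion equals the gap: αΔT L = 1.1 mm.
ΔT = 1.1 / (22.4×10⁻⁶ × 1000) = 49.11 °C.

ΔT ≈ 49.1 °C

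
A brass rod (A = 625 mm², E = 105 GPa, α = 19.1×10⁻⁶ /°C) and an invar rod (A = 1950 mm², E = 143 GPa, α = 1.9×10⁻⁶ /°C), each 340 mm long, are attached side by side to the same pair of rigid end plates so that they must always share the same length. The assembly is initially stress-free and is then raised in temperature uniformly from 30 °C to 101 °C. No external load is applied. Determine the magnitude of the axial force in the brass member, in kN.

P ≈ 64.9 kN (compressive in the brass)

Equilibrium of a rigid end plate with no external load gives equal and opposite internal forces ±P in the two members. Since α_{brass} > α_{invar}, heating drives the brass into compression and the invar into tension.
Equating the net (thermal + elastic) strains gives |α₁ − α₂|·ΔT = P·[1/(A₁E₁) + 1/(A₂E₂)].
|α₁ − α₂|·ΔT = 17.2×10⁻⁶ × 71 = 0.001221.
1/(A₁E₁) + 1/(A₂E₂) = 1/(625×105×10³) + 1/(1950×143×10³) = 1.882×10⁻⁸ N⁻¹.
P = 0.001221 / 1.882×10⁻⁸ = 64870 N = 64.87 kN.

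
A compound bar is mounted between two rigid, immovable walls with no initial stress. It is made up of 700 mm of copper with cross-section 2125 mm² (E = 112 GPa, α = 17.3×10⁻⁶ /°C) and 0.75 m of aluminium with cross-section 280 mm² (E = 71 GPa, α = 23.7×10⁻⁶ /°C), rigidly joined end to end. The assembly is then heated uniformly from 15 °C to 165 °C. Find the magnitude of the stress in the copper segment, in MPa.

σ ≈ 51.9 MPa (compressive)

Free thermal expansion of the whole bar: Σ αᵢΔT Lᵢ = 17.3×10⁻⁶×150×700 + 23.7×10⁻⁶×150×750 = 4.483 mm.
The walls prevent any net length change, so an axial force P (same in every segment) develops. Compatibility: P · Σ Lᵢ/(AᵢEᵢ) = δ_free.
The series flexibility is Σ Lᵢ/(AᵢEᵢ) = 700/(2125×112×10³) + 750/(280×71×10³) = 4.067×10⁻⁵ mm/N.
Hence P = δ_free / Σ(L/AE) = 4.483/4.067×10⁻⁵ = 110.2 kN (compressive).
σ_{copper} = P / A = 110200 / 2125 = 51.87 MPa.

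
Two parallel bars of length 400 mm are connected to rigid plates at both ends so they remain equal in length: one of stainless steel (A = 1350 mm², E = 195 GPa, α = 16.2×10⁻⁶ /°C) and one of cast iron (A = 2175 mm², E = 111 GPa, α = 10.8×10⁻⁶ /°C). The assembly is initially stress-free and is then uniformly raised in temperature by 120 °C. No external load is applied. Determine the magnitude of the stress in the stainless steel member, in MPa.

Equilibrium of a rigid end plate with no external load gives equal and opposite internal forces ±P in the two members. Since α_{stainless steel} > α_{cast iron}, heating drives the stainless steel into compression and the cast iron into tension.
Compatibility of the two members (thermal + elastic change equal): (α₁ − α₂)ΔT = P·[1/(A₁E₁) + 1/(A₂E₂)].
|α₁ − α₂|·ΔT = 5.4×10⁻⁶ × 120 = 0.000648.
1/(A₁E₁) + 1/(A₂E₂) = 1/(1350×195×10³) + 1/(2175×111×10³) = 7.941×10⁻⁹ N⁻¹.
So P = 0.000648 / 7.941×10⁻⁹ = 81.6 kN.
σ_{stainless steel} = P/A₁ = 81600/1350 = 60.45 MPa, compressive.

σ ≈ 60.4 MPa (compressive)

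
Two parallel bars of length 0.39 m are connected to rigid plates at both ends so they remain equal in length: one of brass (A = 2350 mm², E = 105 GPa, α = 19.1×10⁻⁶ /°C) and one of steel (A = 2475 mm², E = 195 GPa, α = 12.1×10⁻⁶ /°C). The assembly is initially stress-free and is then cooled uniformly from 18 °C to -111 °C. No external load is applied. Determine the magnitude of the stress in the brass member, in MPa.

σ ≈ 62.7 MPa (tensile)

Equilibrium of a rigid end plate with no external load gives equal and opposite internal forces ±P in the two members. Since α_{brass} > α_{steel}, cooling drives the brass into tension and the steel into compression.
Compatibility of the two members (thermal + elastic change equal): (α₁ − α₂)ΔT = P·[1/(A₁E₁) + 1/(A₂E₂)].
|α₁ − α₂|·ΔT = 7×10⁻⁶ × 129 = 0.000903.
1/(A₁E₁) + 1/(A₂E₂) = 1/(2350×105×10³) + 1/(2475×195×10³) = 6.125×10⁻⁹ N⁻¹.
So P = 0.000903 / 6.125×10⁻⁹ = 147.4 kN.
σ_{brass} = P/A₁ = 147400/2350 = 62.74 MPa, tensile.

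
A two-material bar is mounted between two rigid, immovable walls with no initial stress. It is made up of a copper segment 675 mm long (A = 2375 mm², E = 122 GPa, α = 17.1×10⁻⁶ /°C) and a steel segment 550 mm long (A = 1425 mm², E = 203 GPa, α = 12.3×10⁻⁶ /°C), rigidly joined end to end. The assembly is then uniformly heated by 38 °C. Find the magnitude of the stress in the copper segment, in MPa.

σ ≈ 69.2 MPa (compressive)

Free thermal expansion of the whole bar: Σ αᵢΔT Lᵢ = 17.1×10⁻⁶×38×675 + 12.3×10⁻⁶×38×550 = 0.6957 mm.
Since the ends are fixed, an axial force P builds up, equal in every segment, with P · Σ Lᵢ/(AᵢEᵢ) = δ_free.
Σ Lᵢ/(AᵢEᵢ) = 675/(2375×122×10³) + 550/(1425×203×10³) = 4.231×10⁻⁶ mm/N.
P = 0.6957 / 4.231×10⁻⁶ = 164400 N = 164.4 kN, compressive.
σ_{copper} = P / A = 164400 / 2375 = 69.23 MPa.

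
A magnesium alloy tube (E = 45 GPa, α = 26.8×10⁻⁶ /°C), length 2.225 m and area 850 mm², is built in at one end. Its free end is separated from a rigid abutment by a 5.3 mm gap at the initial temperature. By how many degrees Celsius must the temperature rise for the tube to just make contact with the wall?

Contact occurs when the free expansion equals the gap: αΔT L = 5.3 mm.
ΔT = 5.3 / (26.8×10⁻⁶ × 2225) = 88.88 °C.

ΔT ≈ 88.9 °C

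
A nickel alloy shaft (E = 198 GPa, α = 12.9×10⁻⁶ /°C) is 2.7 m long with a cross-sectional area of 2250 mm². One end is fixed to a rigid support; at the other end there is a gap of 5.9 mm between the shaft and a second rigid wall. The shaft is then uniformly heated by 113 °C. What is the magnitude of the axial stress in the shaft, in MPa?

Free thermal elongation = αΔT L = 12.9×10⁻⁶ × 113 × 2700 = 3.936 mm.
Since δ_free = 3.94 mm is less than the 5.9 mm gap, the shaft never touches the wall. No axial force develops.

σ ≈ 0 MPa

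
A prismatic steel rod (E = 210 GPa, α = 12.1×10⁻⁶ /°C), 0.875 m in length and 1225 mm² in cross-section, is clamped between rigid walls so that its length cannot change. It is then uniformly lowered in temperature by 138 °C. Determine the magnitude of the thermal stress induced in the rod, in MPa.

Because both ends are immovable the net strain is zero, and the suppressed thermal strain is αΔT = 12.1×10⁻⁶ × 138 = 1669.8×10⁻⁶.
Hence σ = E·αΔT = 210×10³ × 1669.8×10⁻⁶ = 350.7 MPa, tensile.

σ ≈ 351 MPa (tensile)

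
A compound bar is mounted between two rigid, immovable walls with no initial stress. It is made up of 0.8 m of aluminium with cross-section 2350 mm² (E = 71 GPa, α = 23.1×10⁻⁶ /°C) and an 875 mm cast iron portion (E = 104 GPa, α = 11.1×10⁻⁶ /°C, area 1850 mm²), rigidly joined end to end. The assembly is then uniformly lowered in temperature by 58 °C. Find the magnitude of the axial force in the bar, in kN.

If the supports were absent, the total length change would be Σ αᵢΔT Lᵢ = 23.1×10⁻⁶×58×800 + 11.1×10⁻⁶×58×875 = 1.635 mm.
The rigid supports impose zero overall length change; the single axial force P common to all segments must satisfy P Σ Lᵢ/(AᵢEᵢ) = δ_free.
The series flexibility is Σ Lᵢ/(AᵢEᵢ) = 800/(2350×71×10³) + 875/(1850×104×10³) = 9.343×10⁻⁶ mm/N.
Hence P = δ_free / Σ(L/AE) = 1.635/9.343×10⁻⁶ = 175 kN (tensile).

P ≈ 175 kN (tensile)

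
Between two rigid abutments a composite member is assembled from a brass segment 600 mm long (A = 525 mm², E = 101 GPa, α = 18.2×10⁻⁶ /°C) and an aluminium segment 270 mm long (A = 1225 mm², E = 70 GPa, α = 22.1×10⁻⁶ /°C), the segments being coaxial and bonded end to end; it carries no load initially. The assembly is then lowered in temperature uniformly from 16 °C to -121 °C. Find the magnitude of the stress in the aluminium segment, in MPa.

Free thermal contraction of the whole bar: Σ αᵢΔT Lᵢ = 18.2×10⁻⁶×137×600 + 22.1×10⁻⁶×137×270 = 2.314 mm.
The rigid supports impose zero overall length change; the single axial force P common to all segments must satisfy P Σ Lᵢ/(AᵢEᵢ) = δ_free.
The series flexibility is Σ Lᵢ/(AᵢEᵢ) = 600/(525×101×10³) + 270/(1225×70×10³) = 1.446×10⁻⁵ mm/N.
Hence P = δ_free / Σ(L/AE) = 2.314/1.446×10⁻⁵ = 159.9 kN (tensile).
σ_{aluminium} = P / A = 159900 / 1225 = 130.6 MPa.

σ ≈ 131 MPa (tensile)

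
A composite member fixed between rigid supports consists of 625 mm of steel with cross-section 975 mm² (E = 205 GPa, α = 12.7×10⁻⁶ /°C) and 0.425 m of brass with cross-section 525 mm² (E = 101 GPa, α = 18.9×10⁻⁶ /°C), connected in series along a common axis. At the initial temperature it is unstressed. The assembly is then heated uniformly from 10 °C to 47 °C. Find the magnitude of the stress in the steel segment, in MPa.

If the supports were absent, the total length change would be Σ αᵢΔT Lᵢ = 12.7×10⁻⁶×37×625 + 18.9×10⁻⁶×37×425 = 0.5909 mm.
The walls prevent any net length change, so an axial force P (same in every segment) develops. Compatibility: P · Σ Lᵢ/(AᵢEᵢ) = δ_free.
The series flexibility is Σ Lᵢ/(AᵢEᵢ) = 625/(975×205×10³) + 425/(525×101×10³) = 1.114×10⁻⁵ mm/N.
Hence P = δ_free / Σ(L/AE) = 0.5909/1.114×10⁻⁵ = 53.03 kN (compressive).
σ_{steel} = P / A = 53030 / 975 = 54.39 MPa.

σ ≈ 54.4 MPa (compressive)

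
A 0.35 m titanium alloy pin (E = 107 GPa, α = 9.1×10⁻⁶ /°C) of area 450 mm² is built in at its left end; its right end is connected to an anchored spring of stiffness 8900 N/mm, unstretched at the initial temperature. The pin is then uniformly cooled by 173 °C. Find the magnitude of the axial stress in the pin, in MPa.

σ ≈ 10.2 MPa (tensile)

The unrestrained thermal change is αΔT L = 9.1×10⁻⁶ × 173 × 350 = 0.551 mm.
With a force P in the spring, the elastic change of the pin is PL/(AE) and that of the spring is P/k; compatibility requires their sum to equal δ_free.
So P = δ_free / [L/(AE) + 1/k] = 0.551 / [ 350/(450×107×10³) + 1/(8900) ].
P = 0.551 / 0.0001196 = 4606 N.
σ = P/A = 4606/450 = 10.24 MPa.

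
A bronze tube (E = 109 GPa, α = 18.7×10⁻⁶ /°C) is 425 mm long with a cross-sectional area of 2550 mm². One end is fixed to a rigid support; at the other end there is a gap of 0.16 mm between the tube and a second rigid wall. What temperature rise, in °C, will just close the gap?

The gap closes when αΔT L = 0.16 mm, since the tube is still unstressed at that instant.
ΔT = 0.16 / (18.7×10⁻⁶ × 425) = 20.13 °C.

ΔT ≈ 20.1 °C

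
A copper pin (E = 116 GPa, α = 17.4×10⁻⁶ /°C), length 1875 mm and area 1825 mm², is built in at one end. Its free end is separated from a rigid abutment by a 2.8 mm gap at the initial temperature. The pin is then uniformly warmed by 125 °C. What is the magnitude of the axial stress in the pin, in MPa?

Free thermal elongation = αΔT L = 17.4×10⁻⁶ × 125 × 1875 = 4.078 mm.
The gap closes (δ_free > 2.8 mm) and the wall then resists a further 4.078 − 2.8 = 1.278 mm of expansion.
That suppressed elongation corresponds to σ = E·Δ/L = 116×10³ × 1.278/1875 = 79.07 MPa.

σ ≈ 79.1 MPa (compressive)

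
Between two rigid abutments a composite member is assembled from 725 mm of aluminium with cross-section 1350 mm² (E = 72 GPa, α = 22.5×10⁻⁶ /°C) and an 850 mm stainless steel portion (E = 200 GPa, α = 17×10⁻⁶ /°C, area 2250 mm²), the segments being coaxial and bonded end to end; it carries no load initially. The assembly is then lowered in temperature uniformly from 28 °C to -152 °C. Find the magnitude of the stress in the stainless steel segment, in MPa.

σ ≈ 263 MPa (tensile)

With the walls removed the bar would change length by δ_free = Σ αᵢΔT Lᵢ = 22.5×10⁻⁶×180×725 + 17×10⁻⁶×180×850 = 5.537 mm.
The rigid supports impose zero overall length change; the single axial force P common to all segments must satisfy P Σ Lᵢ/(AᵢEᵢ) = δ_free.
The series flexibility is Σ Lᵢ/(AᵢEᵢ) = 725/(1350×72×10³) + 850/(2250×200×10³) = 9.348×10⁻⁶ mm/N.
Hence P = δ_free / Σ(L/AE) = 5.537/9.348×10⁻⁶ = 592.4 kN (tensile).
σ_{stainless steel} = P / A = 592400 / 2250 = 263.3 MPa.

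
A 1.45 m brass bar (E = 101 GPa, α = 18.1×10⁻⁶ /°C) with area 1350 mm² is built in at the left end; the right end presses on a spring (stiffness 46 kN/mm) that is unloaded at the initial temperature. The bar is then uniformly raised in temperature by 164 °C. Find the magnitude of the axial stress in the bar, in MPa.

If the spring were absent the bar would lengthen by αΔT L = 18.1×10⁻⁶ × 164 × 1450 = 4.304 mm.
With a force P in the spring, the elastic change of the bar is PL/(AE) and that of the spring is P/k; compatibility requires their sum to equal δ_free.
So P = δ_free / [L/(AE) + 1/k] = 4.304 / [ 1450/(1350×101×10³) + 1/(46×10³) ].
P = 4.304 / 3.237×10⁻⁵ = 133000 N.
σ = P/A = 133000/1350 = 98.48 MPa.

σ ≈ 98.5 MPa (compressive)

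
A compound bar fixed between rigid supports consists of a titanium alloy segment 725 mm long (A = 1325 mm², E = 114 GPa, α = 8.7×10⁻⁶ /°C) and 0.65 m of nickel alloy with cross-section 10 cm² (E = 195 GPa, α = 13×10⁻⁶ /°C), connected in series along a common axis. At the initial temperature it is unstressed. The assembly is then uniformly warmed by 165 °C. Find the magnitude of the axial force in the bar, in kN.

If the supports were absent, the total length change would be Σ αᵢΔT Lᵢ = 8.7×10⁻⁶×165×725 + 13×10⁻⁶×165×650 = 2.435 mm.
The rigid supports impose zero overall length change; the single axial force P common to all segments must satisfy P Σ Lᵢ/(AᵢEᵢ) = δ_free.
Σ Lᵢ/(AᵢEᵢ) = 725/(1325×114×10³) + 650/(1000×195×10³) = 8.133×10⁻⁶ mm/N.
P = 2.435 / 8.133×10⁻⁶ = 299400 N = 299.4 kN, compressive.

P ≈ 299 kN (compressive)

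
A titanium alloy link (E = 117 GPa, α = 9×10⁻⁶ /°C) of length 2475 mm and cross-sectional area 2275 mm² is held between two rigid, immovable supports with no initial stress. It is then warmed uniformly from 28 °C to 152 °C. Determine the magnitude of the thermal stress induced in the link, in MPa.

σ ≈ 131 MPa (compressive)

The supports are rigid, so the total axial strain is zero. The restrained thermal strain is ε = αΔT = 9×10⁻⁶ × 124 = 1116×10⁻⁶.
Hence σ = E·αΔT = 117×10³ × 1116×10⁻⁶ = 130.6 MPa, compressive.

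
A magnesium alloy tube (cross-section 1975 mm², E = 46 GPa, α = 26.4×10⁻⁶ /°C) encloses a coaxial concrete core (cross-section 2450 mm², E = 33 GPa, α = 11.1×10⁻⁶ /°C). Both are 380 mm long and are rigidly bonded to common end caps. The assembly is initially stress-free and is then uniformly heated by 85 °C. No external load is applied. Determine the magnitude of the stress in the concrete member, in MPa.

σ ≈ 22.7 MPa (tensile)

The magnesium alloy has the larger α, so on heating it would change length more than the concrete if both were free. The rigid plates force a common final length, so the magnesium alloy is put into compression and the concrete into tension, with equal and opposite forces P (no external load).
Compatibility of the two members (thermal + elastic change equal): (α₁ − α₂)ΔT = P·[1/(A₁E₁) + 1/(A₂E₂)].
|α₁ − α₂|·ΔT = 15.3×10⁻⁶ × 85 = 0.001301.
1/(A₁E₁) + 1/(A₂E₂) = 1/(1975×46×10³) + 1/(2450×33×10³) = 2.338×10⁻⁸ N⁻¹.
So P = 0.001301 / 2.338×10⁻⁸ = 55.63 kN.
σ_{concrete} = P/A₂ = 55630/2450 = 22.71 MPa, tensile.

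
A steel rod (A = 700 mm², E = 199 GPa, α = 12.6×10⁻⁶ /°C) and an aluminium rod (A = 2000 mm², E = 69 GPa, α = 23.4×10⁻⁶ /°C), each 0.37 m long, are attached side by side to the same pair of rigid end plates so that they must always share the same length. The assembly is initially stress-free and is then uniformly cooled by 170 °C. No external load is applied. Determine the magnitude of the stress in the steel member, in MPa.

The aluminium has the larger α, so on cooling it would change length more than the steel if both were free. The rigid plates force a common final length, so the aluminium is put into tension and the steel into compression, with equal and opposite forces P (no external load).
Setting the final lengths equal and cancelling L: (α₁ − α₂)ΔT = P/(A₁E₁) + P/(A₂E₂).
|α₁ − α₂|·ΔT = 10.8×10⁻⁶ × 170 = 0.001836.
1/(A₁E₁) + 1/(A₂E₂) = 1/(700×199×10³) + 1/(2000×69×10³) = 1.443×10⁻⁸ N⁻¹.
P = 0.001836 / 1.443×10⁻⁸ = 127300 N = 127.3 kN.
σ_{steel} = P/A₁ = 127300/700 = 181.8 MPa, compressive.

σ ≈ 182 MPa (compressive)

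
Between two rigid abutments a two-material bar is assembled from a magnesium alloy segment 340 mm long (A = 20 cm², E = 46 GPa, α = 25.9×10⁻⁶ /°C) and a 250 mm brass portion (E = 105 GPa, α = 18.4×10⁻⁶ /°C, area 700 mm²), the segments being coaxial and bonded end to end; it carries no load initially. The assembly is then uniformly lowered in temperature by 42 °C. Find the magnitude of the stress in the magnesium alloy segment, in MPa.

σ ≈ 39.7 MPa (tensile)

If the supports were absent, the total length change would be Σ αᵢΔT Lᵢ = 25.9×10⁻⁶×42×340 + 18.4×10⁻⁶×42×250 = 0.5631 mm.
Since the ends are fixed, an axial force P builds up, equal in every segment, with P · Σ Lᵢ/(AᵢEᵢ) = δ_free.
The series flexibility is Σ Lᵢ/(AᵢEᵢ) = 340/(2000×46×10³) + 250/(700×105×10³) = 7.097×10⁻⁶ mm/N.
Hence P = δ_free / Σ(L/AE) = 0.5631/7.097×10⁻⁶ = 79.34 kN (tensile).
σ_{magnesium alloy} = P / A = 79340 / 2000 = 39.67 MPa.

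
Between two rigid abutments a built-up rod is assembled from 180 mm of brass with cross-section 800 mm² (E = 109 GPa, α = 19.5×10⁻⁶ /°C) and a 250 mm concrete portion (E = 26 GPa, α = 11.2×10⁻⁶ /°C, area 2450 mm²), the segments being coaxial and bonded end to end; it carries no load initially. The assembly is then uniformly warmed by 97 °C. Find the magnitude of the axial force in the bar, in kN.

With the walls removed the bar would change length by δ_free = Σ αᵢΔT Lᵢ = 19.5×10⁻⁶×97×180 + 11.2×10⁻⁶×97×250 = 0.6121 mm.
The walls prevent any net length change, so an axial force P (same in every segment) develops. Compatibility: P · Σ Lᵢ/(AᵢEᵢ) = δ_free.
Σ Lᵢ/(AᵢEᵢ) = 180/(800×109×10³) + 250/(2450×26×10³) = 5.989×10⁻⁶ mm/N.
Hence P = δ_free / Σ(L/AE) = 0.6121/5.989×10⁻⁶ = 102.2 kN (compressive).

P ≈ 102 kN (compressive)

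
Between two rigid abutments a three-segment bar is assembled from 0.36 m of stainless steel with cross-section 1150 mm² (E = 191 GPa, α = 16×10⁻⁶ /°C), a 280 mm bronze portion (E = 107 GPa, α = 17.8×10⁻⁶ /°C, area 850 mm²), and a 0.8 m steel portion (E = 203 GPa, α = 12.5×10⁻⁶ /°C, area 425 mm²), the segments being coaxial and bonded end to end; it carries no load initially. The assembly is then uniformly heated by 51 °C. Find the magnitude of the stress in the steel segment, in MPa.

σ ≈ 178 MPa (compressive)

With the walls removed the bar would change length by δ_free = Σ αᵢΔT Lᵢ = 16×10⁻⁶×51×360 + 17.8×10⁻⁶×51×280 + 12.5×10⁻⁶×51×800 = 1.058 mm.
The walls prevent any net length change, so an axial force P (same in every segment) develops. Compatibility: P · Σ Lᵢ/(AᵢEᵢ) = δ_free.
The series flexibility is Σ Lᵢ/(AᵢEᵢ) = 360/(1150×191×10³) + 280/(850×107×10³) + 800/(425×203×10³) = 1.399×10⁻⁵ mm/N.
Hence P = δ_free / Σ(L/AE) = 1.058/1.399×10⁻⁵ = 75.62 kN (compressive).
σ_{steel} = P / A = 75620 / 425 = 177.9 MPa.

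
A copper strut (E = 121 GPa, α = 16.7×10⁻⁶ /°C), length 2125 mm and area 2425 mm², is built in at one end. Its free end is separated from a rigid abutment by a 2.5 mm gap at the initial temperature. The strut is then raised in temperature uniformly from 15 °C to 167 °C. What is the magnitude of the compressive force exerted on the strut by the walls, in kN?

Free thermal elongation = αΔT L = 16.7×10⁻⁶ × 152 × 2125 = 5.394 mm.
This exceeds the 2.5 mm gap, so the wall pushes back. The portion of expansion that must be recovered elastically is δ_free − gap = 5.394 − 2.5 = 2.894 mm.
Compatibility: PL/(AE) = 2.894 mm, so σ = P/A = E × (2.894/2125) = 164.8 MPa.
Force on the wall = σA = 164.8 × 2425 mm² = 399.6 kN.

P ≈ 400 kN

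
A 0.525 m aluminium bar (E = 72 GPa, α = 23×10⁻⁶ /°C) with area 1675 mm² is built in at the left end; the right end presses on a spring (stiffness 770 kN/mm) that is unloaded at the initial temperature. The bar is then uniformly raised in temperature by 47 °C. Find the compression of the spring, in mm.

δ ≈ 0.13 mm

The unrestrained thermal change is αΔT L = 23×10⁻⁶ × 47 × 525 = 0.5675 mm.
Let P be the compressive force at the spring. The bar shortens elastically by PL/(AE) and the spring compresses by P/k; together these equal δ_free.
So P = δ_free / [L/(AE) + 1/k] = 0.5675 / [ 525/(1675×72×10³) + 1/(770×10³) ].
P = 0.5675 / 5.652×10⁻⁶ = 100400 N.
Spring compression = P/k = 100400/(770×10³) = 0.1304 mm.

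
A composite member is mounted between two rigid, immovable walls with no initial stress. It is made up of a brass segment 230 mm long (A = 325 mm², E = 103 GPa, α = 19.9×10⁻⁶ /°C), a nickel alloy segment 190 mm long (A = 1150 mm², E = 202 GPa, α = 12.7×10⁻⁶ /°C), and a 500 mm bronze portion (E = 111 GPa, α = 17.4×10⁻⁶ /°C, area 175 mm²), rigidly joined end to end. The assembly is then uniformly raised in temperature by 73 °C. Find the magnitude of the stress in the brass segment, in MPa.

σ ≈ 105 MPa (compressive)

With the walls removed the bar would change length by δ_free = Σ αᵢΔT Lᵢ = 19.9×10⁻⁶×73×230 + 12.7×10⁻⁶×73×190 + 17.4×10⁻⁶×73×500 = 1.145 mm.
Since the ends are fixed, an axial force P builds up, equal in every segment, with P · Σ Lᵢ/(AᵢEᵢ) = δ_free.
The series flexibility is Σ Lᵢ/(AᵢEᵢ) = 230/(325×103×10³) + 190/(1150×202×10³) + 500/(175×111×10³) = 3.343×10⁻⁵ mm/N.
Hence P = δ_free / Σ(L/AE) = 1.145/3.343×10⁻⁵ = 34.26 kN (compressive).
σ_{brass} = P / A = 34260 / 325 = 105.4 MPa.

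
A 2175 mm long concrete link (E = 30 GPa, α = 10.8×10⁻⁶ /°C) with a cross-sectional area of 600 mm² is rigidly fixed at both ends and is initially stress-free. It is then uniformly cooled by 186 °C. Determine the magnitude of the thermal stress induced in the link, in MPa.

Because both ends are immovable the net strain is zero, and the suppressed thermal strain is αΔT = 10.8×10⁻⁶ × 186 = 2008.8×10⁻⁶.
Hence σ = E·αΔT = 30×10³ × 2008.8×10⁻⁶ = 60.26 MPa, tensile.

σ ≈ 60.3 MPa (tensile)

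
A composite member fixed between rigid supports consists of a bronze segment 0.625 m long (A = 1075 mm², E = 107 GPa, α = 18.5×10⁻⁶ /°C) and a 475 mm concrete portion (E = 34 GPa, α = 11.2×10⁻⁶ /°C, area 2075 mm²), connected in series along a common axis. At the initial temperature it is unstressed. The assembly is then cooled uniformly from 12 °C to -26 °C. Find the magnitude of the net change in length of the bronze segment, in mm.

If the supports were absent, the total length change would be Σ αᵢΔT Lᵢ = 18.5×10⁻⁶×38×625 + 11.2×10⁻⁶×38×475 = 0.6415 mm.
The rigid supports impose zero overall length change; the single axial force P common to all segments must satisfy P Σ Lᵢ/(AᵢEᵢ) = δ_free.
The series flexibility is Σ Lᵢ/(AᵢEᵢ) = 625/(1075×107×10³) + 475/(2075×34×10³) = 1.217×10⁻⁵ mm/N.
P = 0.6415 / 1.217×10⁻⁵ = 52730 N = 52.73 kN, tensile.
For the bronze segment, free thermal change = 18.5×10⁻⁶×38×625 = 0.4394 mm and elastic change from P = 52730×625/(1075×107×10³) = 0.2865 mm; these oppose, so the net change is 0.153 mm (segment shortens).

|ΔL| ≈ 0.153 mm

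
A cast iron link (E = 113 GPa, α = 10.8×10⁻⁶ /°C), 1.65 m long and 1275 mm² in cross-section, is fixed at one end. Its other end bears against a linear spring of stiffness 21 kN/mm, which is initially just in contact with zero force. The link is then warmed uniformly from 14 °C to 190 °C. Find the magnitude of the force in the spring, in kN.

P ≈ 53.1 kN

The unrestrained thermal change is αΔT L = 10.8×10⁻⁶ × 176 × 1650 = 3.136 mm.
Let P be the compressive force at the spring. The link shortens elastically by PL/(AE) and the spring compresses by P/k; together these equal δ_free.
P [ L/(AE) + 1/k ] = δ_free → P [ 1650/(1275×113×10³) + 1/(21×10³) ] = 3.136.
P = 3.136 / 5.907×10⁻⁵ = 53090 N.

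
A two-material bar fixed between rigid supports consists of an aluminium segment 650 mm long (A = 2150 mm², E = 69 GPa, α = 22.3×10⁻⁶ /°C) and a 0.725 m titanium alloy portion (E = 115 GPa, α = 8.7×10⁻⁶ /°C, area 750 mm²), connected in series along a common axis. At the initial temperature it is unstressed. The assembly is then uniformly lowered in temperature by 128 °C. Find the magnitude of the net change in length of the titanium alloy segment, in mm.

Free thermal contraction of the whole bar: Σ αᵢΔT Lᵢ = 22.3×10⁻⁶×128×650 + 8.7×10⁻⁶×128×725 = 2.663 mm.
The walls prevent any net length change, so an axial force P (same in every segment) develops. Compatibility: P · Σ Lᵢ/(AᵢEᵢ) = δ_free.
The series flexibility is Σ Lᵢ/(AᵢEᵢ) = 650/(2150×69×10³) + 725/(750×115×10³) = 1.279×10⁻⁵ mm/N.
So P = 2.663 / 1.279×10⁻⁵ = 208.2 kN, tensile.
For the titanium alloy segment, free thermal change = 8.7×10⁻⁶×128×725 = 0.8074 mm and elastic change from P = 208200×725/(750×115×10³) = 1.75 mm; these oppose, so the net change is 0.943 mm (segment lengthens).

|ΔL| ≈ 0.943 mm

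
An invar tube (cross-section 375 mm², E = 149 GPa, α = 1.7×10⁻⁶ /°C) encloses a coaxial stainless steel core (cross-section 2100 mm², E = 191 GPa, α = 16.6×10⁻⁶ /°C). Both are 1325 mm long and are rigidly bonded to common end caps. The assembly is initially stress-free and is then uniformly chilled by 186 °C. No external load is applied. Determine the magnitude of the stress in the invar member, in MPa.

σ ≈ 362 MPa (compressive)

Both members must finish at the same length. With the larger α, the stainless steel tends to over-contract; the plates restrain it, putting the stainless steel in tension and the invar in compression. With no external load the two internal forces are equal and opposite, magnitude P.
Equating the net (thermal + elastic) strains gives |α₁ − α₂|·ΔT = P·[1/(A₁E₁) + 1/(A₂E₂)].
|α₁ − α₂|·ΔT = 14.9×10⁻⁶ × 186 = 0.002771.
1/(A₁E₁) + 1/(A₂E₂) = 1/(375×149×10³) + 1/(2100×191×10³) = 2.039×10⁻⁸ N⁻¹.
P = 0.002771 / 2.039×10⁻⁸ = 135900 N = 135.9 kN.
σ_{invar} = P/A₁ = 135900/375 = 362.4 MPa, compressive.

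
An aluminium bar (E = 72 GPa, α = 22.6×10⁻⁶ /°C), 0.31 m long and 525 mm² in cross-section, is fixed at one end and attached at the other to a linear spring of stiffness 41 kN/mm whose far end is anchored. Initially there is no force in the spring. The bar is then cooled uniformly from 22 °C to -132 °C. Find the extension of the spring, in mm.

δ ≈ 0.807 mm

Free thermal contraction: δ_free = αΔT L = 22.6×10⁻⁶ × 154 × 310 = 1.079 mm.
With a force P in the spring, the elastic change of the bar is PL/(AE) and that of the spring is P/k; compatibility requires their sum to equal δ_free.
So P = δ_free / [L/(AE) + 1/k] = 1.079 / [ 310/(525×72×10³) + 1/(41×10³) ].
P = 1.079 / 3.259×10⁻⁵ = 33100 N.
Spring extension = P/k = 33100/(41×10³) = 0.8074 mm.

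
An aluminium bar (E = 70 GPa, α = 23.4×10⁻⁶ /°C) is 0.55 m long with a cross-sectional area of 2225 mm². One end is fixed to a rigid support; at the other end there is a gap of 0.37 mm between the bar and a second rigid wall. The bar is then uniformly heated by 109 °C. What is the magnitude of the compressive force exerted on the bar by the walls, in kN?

If the wall were absent the bar would grow by αΔT L = 23.4×10⁻⁶ × 109 × 550 = 1.403 mm.
This exceeds the 0.37 mm gap, so the wall pushes back. The portion of expansion that must be recovered elastically is δ_free − gap = 1.403 − 0.37 = 1.033 mm.
That suppressed elongation corresponds to σ = E·Δ/L = 70×10³ × 1.033/550 = 131.5 MPa.
Force on the wall = σA = 131.5 × 2225 mm² = 292.5 kN.

P ≈ 292 kN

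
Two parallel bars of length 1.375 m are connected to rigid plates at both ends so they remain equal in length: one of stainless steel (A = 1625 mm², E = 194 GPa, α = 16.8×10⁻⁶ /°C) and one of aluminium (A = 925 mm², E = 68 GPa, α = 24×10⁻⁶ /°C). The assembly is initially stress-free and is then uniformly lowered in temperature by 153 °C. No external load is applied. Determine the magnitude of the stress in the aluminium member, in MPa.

σ ≈ 62.4 MPa (tensile)

Equilibrium of a rigid end plate with no external load gives equal and opposite internal forces ±P in the two members. Since α_{aluminium} > α_{stainless steel}, cooling drives the aluminium into tension and the stainless steel into compression.
Compatibility of the two members (thermal + elastic change equal): (α₁ − α₂)ΔT = P·[1/(A₁E₁) + 1/(A₂E₂)].
|α₁ − α₂|·ΔT = 7.2×10⁻⁶ × 153 = 0.001102.
1/(A₁E₁) + 1/(A₂E₂) = 1/(1625×194×10³) + 1/(925×68×10³) = 1.907×10⁻⁸ N⁻¹.
P = 0.001102 / 1.907×10⁻⁸ = 57770 N = 57.77 kN.
σ_{aluminium} = P/A₂ = 57770/925 = 62.45 MPa, tensile.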